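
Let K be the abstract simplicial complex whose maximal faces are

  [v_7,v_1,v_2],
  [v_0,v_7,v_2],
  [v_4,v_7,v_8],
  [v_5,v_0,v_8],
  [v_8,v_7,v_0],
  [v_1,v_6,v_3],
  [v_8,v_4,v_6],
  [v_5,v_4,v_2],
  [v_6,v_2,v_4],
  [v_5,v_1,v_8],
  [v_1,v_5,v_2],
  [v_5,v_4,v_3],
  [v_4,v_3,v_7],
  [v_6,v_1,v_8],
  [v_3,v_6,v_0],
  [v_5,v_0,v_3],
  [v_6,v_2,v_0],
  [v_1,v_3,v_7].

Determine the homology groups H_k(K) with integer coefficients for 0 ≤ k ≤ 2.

H_0 ≅ Z,  H_1 ≅ Z^2,  H_2 ≅ Z.

Take the total order v_0 < v_1 < v_2 < v_3 < v_4 < v_5 < v_6 < v_7 < v_8 on the vertex set. Then K (dimension 2) consists of the simplices:

  0-simplices (9): [v_0], [v_1], [v_2], [v_3], [v_4], [v_5], [v_6], [v_7], [v_8]
  1-simplices (27): (27 of them)
  2-simplices (18): (18 of them)

giving chain groups C_0 ≅ Z^9, C_1 ≅ Z^27, C_2 ≅ Z^18.

The boundary map ∂_1: C_1 → C_0 maps an edge to its endpoints' difference, ∂[p,q] = q − p. For instance
  ∂[v_1,v_6] = [v_6] − [v_1].
As a 9×27 matrix over Z this has rank 8, with invariant factors (1,1,1,1,1,1,1,1).

∂_2: C_2 → C_1 maps a triangle to the signed sum of its edges. For instance
  ∂[v_0,v_7,v_8] = [v_7,v_8] − [v_0,v_8] + [v_0,v_7],
  ∂[v_3,v_4,v_5] = [v_4,v_5] − [v_3,v_5] + [v_3,v_4].
The resulting 27×18 matrix has rank 17, and its Smith normal form has invariant factors (1,1,1,1,1,1,1,1,1,1,1,1,1,1,1,1,1).

Computing H_k = (kernel of ∂_k) / (image of ∂_{k+1}):

  H_0: rank C_0 − rank ∂_1 = 9 − 8 = 1, and the invariant factors of ∂_1 are all 1, so H_0 = Z.
  H_1: rank ker ∂_1 − rank ∂_2 = (27 − 8) − 17 = 2, and the invariant factors of ∂_2 are all 1, so H_1 = Z^2.
  H_2: rank ker ∂_2 − rank ∂_3 = (18 − 17) − 0 = 1, and there is no ∂_3, so H_2 = Z.

(K is a triangulation of the torus T^2.)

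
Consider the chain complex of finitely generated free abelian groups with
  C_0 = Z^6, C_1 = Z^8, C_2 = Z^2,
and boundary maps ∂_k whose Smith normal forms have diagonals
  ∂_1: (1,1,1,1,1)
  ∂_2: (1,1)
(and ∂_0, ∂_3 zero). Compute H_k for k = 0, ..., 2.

H_0: b_0 = 6 − 0 − 5 = 1; torsion from ∂_1 factors > 1: none. So H_0 ≅ Z.
H_1: b_1 = 8 − 5 − 2 = 1; torsion from ∂_2 factors > 1: none. So H_1 ≅ Z.
H_2: b_2 = 2 − 2 − 0 = 0; torsion from ∂_3 factors > 1: none. So H_2 ≅ 0.

H_0 ≅ Z,  H_1 ≅ Z,  H_2 = 0.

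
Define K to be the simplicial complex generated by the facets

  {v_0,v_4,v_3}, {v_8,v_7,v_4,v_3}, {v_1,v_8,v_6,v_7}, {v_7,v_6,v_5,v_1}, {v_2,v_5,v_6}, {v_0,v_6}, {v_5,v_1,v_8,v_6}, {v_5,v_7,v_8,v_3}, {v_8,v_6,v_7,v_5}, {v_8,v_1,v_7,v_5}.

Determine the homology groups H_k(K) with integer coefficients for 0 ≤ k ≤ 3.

Take the total order v_0 < v_1 < v_2 < v_3 < v_4 < v_5 < v_6 < v_7 < v_8 on the vertex set. Then K (dimension 3) consists of the simplices:

  0-simplices (9): [v_0], [v_1], [v_2], [v_3], [v_4], [v_5], [v_6], [v_7], [v_8]
  1-simplices (21): (21 of them)
  2-simplices (18): (18 of them)
  3-simplices (7): [v_1,v_5,v_6,v_7], [v_1,v_5,v_6,v_8], [v_1,v_5,v_7,v_8], [v_1,v_6,v_7,v_8], [v_3,v_4,v_7,v_8], [v_3,v_5,v_7,v_8], [v_5,v_6,v_7,v_8]

so the chain groups are C_0 ≅ Z^9, C_1 ≅ Z^21, C_2 ≅ Z^18, C_3 ≅ Z^7.

The boundary map ∂_1: C_1 → C_0 maps an edge to its endpoints' difference, ∂[p,q] = q − p. For instance
  ∂[v_3,v_8] = [v_8] − [v_3].
As a 9×21 matrix over Z this has rank 8, with invariant factors (1,1,1,1,1,1,1,1).

The boundary map ∂_2: C_2 → C_1 sends each 2-simplex [p,q,r] to [q,r] − [p,r] + [p,q]. For instance
  ∂[v_6,v_7,v_8] = [v_7,v_8] − [v_6,v_8] + [v_6,v_7],
  ∂[v_3,v_7,v_8] = [v_7,v_8] − [v_3,v_8] + [v_3,v_7].
The resulting 21×18 matrix has rank 12, and its Smith normal form has invariant factors (1,1,1,1,1,1,1,1,1,1,1,1).

The boundary map ∂_3: C_3 → C_2 sends each 3-simplex σ to the alternating sum Σ_i (−1)^i (σ with its i-th vertex removed). For instance
  ∂[v_3,v_4,v_7,v_8] = [v_4,v_7,v_8] − [v_3,v_7,v_8] + [v_3,v_4,v_8] − [v_3,v_4,v_7],
  ∂[v_1,v_5,v_6,v_8] = [v_5,v_6,v_8] − [v_1,v_6,v_8] + [v_1,v_5,v_8] − [v_1,v_5,v_6].
This gives a 18×7 integer matrix of rank 6; reducing to Smith normal form yields diagonal entries (1,1,1,1,1,1).

Reading off H_k = ker ∂_k / im ∂_{k+1}:

  H_0: rank C_0 − rank ∂_1 = 9 − 8 = 1, and the invariant factors of ∂_1 are all 1, so H_0 ≅ Z.
  H_1: rank ker ∂_1 − rank ∂_2 = (21 − 8) − 12 = 1, and the invariant factors of ∂_2 are all 1, so H_1 ≅ Z.
  H_2: rank ker ∂_2 − rank ∂_3 = (18 − 12) − 6 = 0, and the invariant factors of ∂_3 are all 1, so H_2 ≅ 0.
  H_3: rank ker ∂_3 − rank ∂_4 = (7 − 6) − 0 = 1, and there is no ∂_4, so H_3 ≅ Z.

H_0 ≅ Z,  H_1 ≅ Z,  H_2 = 0,  H_3 ≅ Z.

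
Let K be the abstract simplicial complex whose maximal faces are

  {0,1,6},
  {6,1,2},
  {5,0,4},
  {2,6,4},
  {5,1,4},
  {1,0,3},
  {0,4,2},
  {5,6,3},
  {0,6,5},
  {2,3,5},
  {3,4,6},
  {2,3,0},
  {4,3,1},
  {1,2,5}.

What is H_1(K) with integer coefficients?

K has 7 vertices, 21 edges, 14 triangles.
rank ∂_1 = 6, rank ∂_2 = 13 ⇒ b_1 = 21 − 6 − 13 = 2; all invariant factors of ∂_2 are 1 so no torsion. So H_1 = Z^2.

H_1 ≅ Z^2.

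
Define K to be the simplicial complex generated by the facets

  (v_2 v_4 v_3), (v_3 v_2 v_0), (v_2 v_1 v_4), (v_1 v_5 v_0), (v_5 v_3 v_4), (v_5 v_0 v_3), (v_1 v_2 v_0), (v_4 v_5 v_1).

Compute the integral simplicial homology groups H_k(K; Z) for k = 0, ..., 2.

H_0 ≅ Z,  H_1 = 0,  H_2 ≅ Z.

K has 6 vertices, 12 edges, 8 triangles.
rank ∂_0 = 0, rank ∂_1 = 5 ⇒ b_0 = 6 − 0 − 5 = 1; all invariant factors of ∂_1 are 1 so no torsion. So H_0 ≅ Z.
rank ∂_1 = 5, rank ∂_2 = 7 ⇒ b_1 = 12 − 5 − 7 = 0; all invariant factors of ∂_2 are 1 so no torsion. So H_1 ≅ 0.
rank ∂_2 = 7, rank ∂_3 = 0 ⇒ b_2 = 8 − 7 − 0 = 1. So H_2 ≅ Z.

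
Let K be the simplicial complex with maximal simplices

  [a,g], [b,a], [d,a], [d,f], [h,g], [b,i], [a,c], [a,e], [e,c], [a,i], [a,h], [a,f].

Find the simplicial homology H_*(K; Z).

Take the total order a < b < c < d < e < f < g < h < i on the vertex set. Then K (dimension 1) consists of the simplices:

  0-simplices (9): a, b, c, d, e, f, g, h, i
  1-simplices (12): ab, ac, ad, ae, af, ag, ah, ai, bi, ce, df, gh

so the chain groups are C_0 ≅ Z^9, C_1 ≅ Z^12.

The boundary map ∂_1: C_1 → C_0 is given by ∂[p,q] = [q] − [p]. For instance
  ∂gh = h − g.
The 9×12 boundary matrix has rank 8 and Smith normal form diag(1,1,1,1,1,1,1,1).

Computing H_k = (kernel of ∂_k) / (image of ∂_{k+1}):

  H_0: rank C_0 − rank ∂_1 = 9 − 8 = 1, and the invariant factors of ∂_1 are all 1, so H_0 = Z.
  H_1: rank ker ∂_1 − rank ∂_2 = (12 − 8) − 0 = 4, and there is no ∂_2, so H_1 = Z^4.

As a check, the Euler characteristic is 9 − 12 = -3, which agrees with 1 − 4 = -3.

H_0 ≅ Z,  H_1 ≅ Z^4.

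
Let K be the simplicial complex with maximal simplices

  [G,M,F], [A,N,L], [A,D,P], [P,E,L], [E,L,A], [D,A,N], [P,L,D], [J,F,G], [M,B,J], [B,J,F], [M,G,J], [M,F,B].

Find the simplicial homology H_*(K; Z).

H_0 = Z^2,  H_1 = Z,  H_2 = Z.

Fix the vertex order A < B < D < E < F < G < J < L < M < N < P and write every simplex with vertices in increasing order. Then dim K = 2 and the simplices of K are:

  0-simplices (11): A, B, D, E, F, G, J, L, M, N, P
  1-simplices (21): AD, AE, AL, AN, AP, BF, BJ, BM, DL, DN, DP, EL, EP, FG, FJ, FM, GJ, GM, JM, LN, LP
  2-simplices (12): ADN, ADP, AEL, ALN, BFJ, BFM, BJM, DLP, ELP, FGJ, FGM, GJM

giving chain groups C_0 ≅ Z^11, C_1 ≅ Z^21, C_2 ≅ Z^12.

∂_1: C_1 → C_0 maps an edge to its endpoints' difference, ∂[p,q] = q − p.
The 11×21 boundary matrix has rank 9 and Smith normal form diag(1,1,1,1,1,1,1,1,1).

The boundary map ∂_2: C_2 → C_1 sends each 2-simplex [p,q,r] to [q,r] − [p,r] + [p,q]. For instance
  ∂FGM = GM − FM + FG,
  ∂AEL = EL − AL + AE.
The resulting 21×12 matrix has rank 11, and its Smith normal form has invariant factors (1,1,1,1,1,1,1,1,1,1,1).

Computing H_k = (kernel of ∂_k) / (image of ∂_{k+1}):

  H_0: rank C_0 − rank ∂_1 = 11 − 9 = 2, and the invariant factors of ∂_1 are all 1, so H_0 = Z^2.
  H_1: rank ker ∂_1 − rank ∂_2 = (21 − 9) − 11 = 1, and the invariant factors of ∂_2 are all 1, so H_1 = Z.
  H_2: rank ker ∂_2 − rank ∂_3 = (12 − 11) − 0 = 1, and there is no ∂_3, so H_2 = Z.

(K is a triangulation of the disjoint union of the cylinder S^1 x I and the 2-sphere S^2.)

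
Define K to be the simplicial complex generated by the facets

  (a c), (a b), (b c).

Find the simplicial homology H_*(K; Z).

K has 3 vertices, 3 edges.
rank ∂_0 = 0, rank ∂_1 = 2 ⇒ b_0 = 3 − 0 − 2 = 1; all invariant factors of ∂_1 are 1 so no torsion. So H_0 = Z.
rank ∂_1 = 2, rank ∂_2 = 0 ⇒ b_1 = 3 − 2 − 0 = 1. So H_1 = Z.

H_0 = Z,  H_1 = Z.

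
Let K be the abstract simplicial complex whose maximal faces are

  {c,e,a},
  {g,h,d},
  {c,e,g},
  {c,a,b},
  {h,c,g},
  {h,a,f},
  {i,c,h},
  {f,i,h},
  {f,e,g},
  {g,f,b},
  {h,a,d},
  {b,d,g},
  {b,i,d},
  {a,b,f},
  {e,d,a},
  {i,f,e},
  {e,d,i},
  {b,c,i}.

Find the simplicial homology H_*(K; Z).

Order the vertices as a < b < c < d < e < f < g < h < i. Listing each simplex with vertices in this order, K has dimension 2 with simplices:

  0-simplices (9): a, b, c, d, e, f, g, h, i
  1-simplices (27): ab, ac, ad, ae, af, ah, bc, bd, bf, bg, bi, ce, cg, ch, ci, de, dg, dh, di, ef, eg, ei, fg, fh, fi, gh, hi
  2-simplices (18): abc, abf, ace, ade, adh, afh, bci, bdg, bdi, bfg, ceg, cgh, chi, dei, dgh, efg, efi, fhi

Hence C_0 ≅ Z^9, C_1 ≅ Z^27, C_2 ≅ Z^18.

The boundary map ∂_1: C_1 → C_0 sends each edge [p,q] (with p < q) to q − p. For instance
  ∂eg = g − e.
As a 9×27 matrix over Z this has rank 8, with invariant factors (1,1,1,1,1,1,1,1).

The boundary map ∂_2: C_2 → C_1 acts by ∂[p,q,r] = [q,r] − [p,r] + [p,q]. For instance
  ∂bfg = fg − bg + bf,
  ∂afh = fh − ah + af.
The resulting 27×18 matrix has rank 17, and its Smith normal form has invariant factors (1,1,1,1,1,1,1,1,1,1,1,1,1,1,1,1,1).

Computing H_k = (kernel of ∂_k) / (image of ∂_{k+1}):

  H_0: rank C_0 − rank ∂_1 = 9 − 8 = 1, and the invariant factors of ∂_1 are all 1, so H_0 ≅ Z.
  H_1: rank ker ∂_1 − rank ∂_2 = (27 − 8) − 17 = 2, and the invariant factors of ∂_2 are all 1, so H_1 ≅ Z^2.
  H_2: rank ker ∂_2 − rank ∂_3 = (18 − 17) − 0 = 1, and there is no ∂_3, so H_2 ≅ Z.

H_0 = Z,  H_1 = Z^2,  H_2 = Z.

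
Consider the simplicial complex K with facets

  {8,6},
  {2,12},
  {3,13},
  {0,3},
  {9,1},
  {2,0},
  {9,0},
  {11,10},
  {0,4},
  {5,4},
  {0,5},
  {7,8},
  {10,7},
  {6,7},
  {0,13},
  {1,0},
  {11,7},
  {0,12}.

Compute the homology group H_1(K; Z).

H_1 = Z^6.

We work with the vertex ordering 0 < 1 < 2 < 3 < 4 < 5 < 6 < 7 < 8 < 9 < 10 < 11 < 12 < 13. The simplices of K, each written with vertices in increasing order, are:

  0-simplices (14): [0], [1], [2], [3], [4], [5], [6], [7], [8], [9], [10], [11], [12], [13]
  1-simplices (18): [0,1], [0,2], [0,3], [0,4], [0,5], [0,9], [0,12], [0,13], [1,9], [2,12], [3,13], [4,5], [6,7], [6,8], [7,8], [7,10], [7,11], [10,11]

giving chain groups C_0 ≅ Z^14, C_1 ≅ Z^18.

∂_1: C_1 → C_0 is given by ∂[p,q] = [q] − [p]. For instance
  ∂[0,12] = [12] − [0].
This gives a 14×18 integer matrix of rank 12; reducing to Smith normal form yields diagonal entries (1,1,1,1,1,1,1,1,1,1,1,1).

Reading off H_k = ker ∂_k / im ∂_{k+1}:

  H_1: rank ker ∂_1 − rank ∂_2 = (18 − 12) − 0 = 6, and there is no ∂_2, so H_1 = Z^6.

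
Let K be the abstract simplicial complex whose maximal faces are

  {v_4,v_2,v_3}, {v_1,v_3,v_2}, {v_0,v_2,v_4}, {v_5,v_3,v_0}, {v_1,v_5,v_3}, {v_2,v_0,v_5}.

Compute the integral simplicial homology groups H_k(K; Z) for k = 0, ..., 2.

H_0 = Z,  H_1 = Z,  H_2 = 0.

Order the vertices as v_0 < v_1 < v_2 < v_3 < v_4 < v_5. Listing each simplex with vertices in this order, K has dimension 2 with simplices:

  0-simplices (6): [v_0], [v_1], [v_2], [v_3], [v_4], [v_5]
  1-simplices (12): [v_0,v_2], [v_0,v_3], [v_0,v_4], [v_0,v_5], [v_1,v_2], [v_1,v_3], [v_1,v_5], [v_2,v_3], [v_2,v_4], [v_2,v_5], [v_3,v_4], [v_3,v_5]
  2-simplices (6): [v_0,v_2,v_4], [v_0,v_2,v_5], [v_0,v_3,v_5], [v_1,v_2,v_3], [v_1,v_3,v_5], [v_2,v_3,v_4]

giving chain groups C_0 ≅ Z^6, C_1 ≅ Z^12, C_2 ≅ Z^6.

The boundary map ∂_1: C_1 → C_0 maps an edge to its endpoints' difference, ∂[p,q] = q − p. For instance
  ∂[v_0,v_4] = [v_4] − [v_0].
This gives a 6×12 integer matrix of rank 5; reducing to Smith normal form yields diagonal entries (1,1,1,1,1).

The boundary map ∂_2: C_2 → C_1 sends each 2-simplex [p,q,r] to [q,r] − [p,r] + [p,q]. For instance
  ∂[v_1,v_2,v_3] = [v_2,v_3] − [v_1,v_3] + [v_1,v_2],
  ∂[v_0,v_2,v_4] = [v_2,v_4] − [v_0,v_4] + [v_0,v_2].
The resulting 12×6 matrix has rank 6, and its Smith normal form has invariant factors (1,1,1,1,1,1).

From H_k ≅ ker(∂_k) / im(∂_{k+1}) we obtain:

  H_0: rank C_0 − rank ∂_1 = 6 − 5 = 1, and the invariant factors of ∂_1 are all 1, so H_0 = Z.
  H_1: rank ker ∂_1 − rank ∂_2 = (12 − 5) − 6 = 1, and the invariant factors of ∂_2 are all 1, so H_1 = Z.
  H_2: rank ker ∂_2 − rank ∂_3 = (6 − 6) − 0 = 0, and there is no ∂_3, so H_2 = 0.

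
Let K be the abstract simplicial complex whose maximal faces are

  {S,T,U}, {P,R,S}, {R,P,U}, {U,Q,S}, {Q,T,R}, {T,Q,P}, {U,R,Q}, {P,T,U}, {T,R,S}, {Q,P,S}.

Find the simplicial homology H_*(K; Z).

H_0 = Z,  H_1 = Z_2,  H_2 = 0.

Take the total order P < Q < R < S < T < U on the vertex set. Then K (dimension 2) consists of the simplices:

  0-simplices (6): P, Q, R, S, T, U
  1-simplices (15): PQ, PR, PS, PT, PU, QR, QS, QT, QU, RS, RT, RU, ST, SU, TU
  2-simplices (10): PQS, PQT, PRS, PRU, PTU, QRT, QRU, QSU, RST, STU

giving chain groups C_0 ≅ Z^6, C_1 ≅ Z^15, C_2 ≅ Z^10.

∂_1: C_1 → C_0 is given by ∂[p,q] = [q] − [p]. For instance
  ∂ST = T − S.
The resulting 6×15 matrix has rank 5, and its Smith normal form has invariant factors (1,1,1,1,1).

Boundary ∂_2: C_2 → C_1 acts by ∂[p,q,r] = [q,r] − [p,r] + [p,q]. For instance
  ∂RST = ST − RT + RS,
  ∂QSU = SU − QU + QS.
The 15×10 boundary matrix has rank 10 and Smith normal form diag(1,1,1,1,1,1,1,1,1,2).

From H_k ≅ ker(∂_k) / im(∂_{k+1}) we obtain:

  H_0: rank C_0 − rank ∂_1 = 6 − 5 = 1, and the invariant factors of ∂_1 are all 1, so H_0 ≅ Z.
  H_1: rank ker ∂_1 − rank ∂_2 = (15 − 5) − 10 = 0, and ∂_2 has invariant factor 2 > 1, so H_1 ≅ Z_2.
  H_2: rank ker ∂_2 − rank ∂_3 = (10 − 10) − 0 = 0, and there is no ∂_3, so H_2 ≅ 0.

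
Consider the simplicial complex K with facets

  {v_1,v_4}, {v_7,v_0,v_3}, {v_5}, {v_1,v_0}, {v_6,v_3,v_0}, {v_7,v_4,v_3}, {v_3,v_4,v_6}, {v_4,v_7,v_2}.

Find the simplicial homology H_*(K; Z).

Fix the vertex order v_0 < v_1 < v_2 < v_3 < v_4 < v_5 < v_6 < v_7 and write every simplex with vertices in increasing order. Then dim K = 2 and the simplices of K are:

  0-simplices (8): [v_0], [v_1], [v_2], [v_3], [v_4], [v_5], [v_6], [v_7]
  1-simplices (12): [v_0,v_1], [v_0,v_3], [v_0,v_6], [v_0,v_7], [v_1,v_4], [v_2,v_4], [v_2,v_7], [v_3,v_4], [v_3,v_6], [v_3,v_7], [v_4,v_6], [v_4,v_7]
  2-simplices (5): [v_0,v_3,v_6], [v_0,v_3,v_7], [v_2,v_4,v_7], [v_3,v_4,v_6], [v_3,v_4,v_7]

so the chain groups are C_0 ≅ Z^8, C_1 ≅ Z^12, C_2 ≅ Z^5.

The boundary map ∂_1: C_1 → C_0 maps an edge to its endpoints' difference, ∂[p,q] = q − p.
This gives a 8×12 integer matrix of rank 6; reducing to Smith normal form yields diagonal entries (1,1,1,1,1,1).

∂_2: C_2 → C_1 sends each 2-simplex [p,q,r] to [q,r] − [p,r] + [p,q]. For instance
  ∂[v_3,v_4,v_6] = [v_4,v_6] − [v_3,v_6] + [v_3,v_4],
  ∂[v_2,v_4,v_7] = [v_4,v_7] − [v_2,v_7] + [v_2,v_4].
The 12×5 boundary matrix has rank 5 and Smith normal form diag(1,1,1,1,1).

From H_k ≅ ker(∂_k) / im(∂_{k+1}) we obtain:

  H_0: rank C_0 − rank ∂_1 = 8 − 6 = 2, and the invariant factors of ∂_1 are all 1, so H_0 = Z^2.
  H_1: rank ker ∂_1 − rank ∂_2 = (12 − 6) − 5 = 1, and the invariant factors of ∂_2 are all 1, so H_1 = Z.
  H_2: rank ker ∂_2 − rank ∂_3 = (5 − 5) − 0 = 0, and there is no ∂_3, so H_2 = 0.

H_0 ≅ Z^2,  H_1 ≅ Z,  H_2 = 0.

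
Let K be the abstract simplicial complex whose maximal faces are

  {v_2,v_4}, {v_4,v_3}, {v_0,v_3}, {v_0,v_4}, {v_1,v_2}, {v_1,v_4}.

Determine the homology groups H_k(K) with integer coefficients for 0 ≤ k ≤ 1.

Take the total order v_0 < v_1 < v_2 < v_3 < v_4 on the vertex set. Then K (dimension 1) consists of the simplices:

  0-simplices (5): [v_0], [v_1], [v_2], [v_3], [v_4]
  1-simplices (6): [v_0,v_3], [v_0,v_4], [v_1,v_2], [v_1,v_4], [v_2,v_4], [v_3,v_4]

Hence C_0 ≅ Z^5, C_1 ≅ Z^6.

Boundary ∂_1: C_1 → C_0 is given by ∂[p,q] = [q] − [p]. For instance
  ∂[v_3,v_4] = [v_4] − [v_3].
The resulting 5×6 matrix has rank 4, and its Smith normal form has invariant factors (1,1,1,1).

Now H_k = ker ∂_k / im ∂_{k+1}, so:

  H_0: rank C_0 − rank ∂_1 = 5 − 4 = 1, and the invariant factors of ∂_1 are all 1, so H_0 = Z.
  H_1: rank ker ∂_1 − rank ∂_2 = (6 − 4) − 0 = 2, and there is no ∂_2, so H_1 = Z^2.

(K is a triangulation of a wedge of 2 circles.)

H_0 = Z,  H_1 = Z^2.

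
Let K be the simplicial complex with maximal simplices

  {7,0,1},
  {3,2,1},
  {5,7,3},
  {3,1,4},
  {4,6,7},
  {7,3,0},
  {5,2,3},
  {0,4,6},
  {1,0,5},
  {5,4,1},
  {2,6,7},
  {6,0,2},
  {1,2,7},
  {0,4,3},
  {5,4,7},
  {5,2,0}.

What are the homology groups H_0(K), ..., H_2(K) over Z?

Fix the vertex order 0 < 1 < 2 < 3 < 4 < 5 < 6 < 7 and write every simplex with vertices in increasing order. Then dim K = 2 and the simplices of K are:

  0-simplices (8): [0], [1], [2], [3], [4], [5], [6], [7]
  1-simplices (24): (24 of them)
  2-simplices (16): [0,1,5], [0,1,7], [0,2,5], [0,2,6], [0,3,4], [0,3,7], [0,4,6], [1,2,3], [1,2,7], [1,3,4], [1,4,5], [2,3,5], [2,6,7], [3,5,7], [4,5,7], [4,6,7]

Hence C_0 ≅ Z^8, C_1 ≅ Z^24, C_2 ≅ Z^16.

The boundary map ∂_1: C_1 → C_0 sends each edge [p,q] (with p < q) to q − p. For instance
  ∂[1,7] = [7] − [1].
As a 8×24 matrix over Z this has rank 7, with invariant factors (1,1,1,1,1,1,1).

∂_2: C_2 → C_1 maps a triangle to the signed sum of its edges. For instance
  ∂[0,4,6] = [4,6] − [0,6] + [0,4],
  ∂[0,1,5] = [1,5] − [0,5] + [0,1].
As a 24×16 matrix over Z this has rank 15, with invariant factors (1,1,1,1,1,1,1,1,1,1,1,1,1,1,1).

Now H_k = ker ∂_k / im ∂_{k+1}, so:

  H_0: rank C_0 − rank ∂_1 = 8 − 7 = 1, and the invariant factors of ∂_1 are all 1, so H_0 ≅ Z.
  H_1: rank ker ∂_1 − rank ∂_2 = (24 − 7) − 15 = 2, and the invariant factors of ∂_2 are all 1, so H_1 ≅ Z^2.
  H_2: rank ker ∂_2 − rank ∂_3 = (16 − 15) − 0 = 1, and there is no ∂_3, so H_2 ≅ Z.

As a check, the Euler characteristic is 8 − 24 + 16 = 0, which agrees with 1 − 2 + 1 = 0.

H_0 = Z,  H_1 = Z^2,  H_2 = Z.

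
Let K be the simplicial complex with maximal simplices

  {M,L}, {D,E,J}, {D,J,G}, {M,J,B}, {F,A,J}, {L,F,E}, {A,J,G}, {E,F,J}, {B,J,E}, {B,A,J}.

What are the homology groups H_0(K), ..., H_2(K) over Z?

Order the vertices as A < B < D < E < F < G < J < L < M. Listing each simplex with vertices in this order, K has dimension 2 with simplices:

  0-simplices (9): A, B, D, E, F, G, J, L, M
  1-simplices (18): AB, AF, AG, AJ, BE, BJ, BM, DE, DG, DJ, EF, EJ, EL, FJ, FL, GJ, JM, LM
  2-simplices (9): ABJ, AFJ, AGJ, BEJ, BJM, DEJ, DGJ, EFJ, EFL

so the chain groups are C_0 ≅ Z^9, C_1 ≅ Z^18, C_2 ≅ Z^9.

Boundary ∂_1: C_1 → C_0 is given by ∂[p,q] = [q] − [p]. For instance
  ∂EL = L − E.
As a 9×18 matrix over Z this has rank 8, with invariant factors (1,1,1,1,1,1,1,1).

∂_2: C_2 → C_1 maps a triangle to the signed sum of its edges. For instance
  ∂AGJ = GJ − AJ + AG,
  ∂AFJ = FJ − AJ + AF.
This gives a 18×9 integer matrix of rank 9; reducing to Smith normal form yields diagonal entries (1,1,1,1,1,1,1,1,1).

Computing H_k = (kernel of ∂_k) / (image of ∂_{k+1}):

  H_0: rank C_0 − rank ∂_1 = 9 − 8 = 1, and the invariant factors of ∂_1 are all 1, so H_0 ≅ Z.
  H_1: rank ker ∂_1 − rank ∂_2 = (18 − 8) − 9 = 1, and the invariant factors of ∂_2 are all 1, so H_1 ≅ Z.
  H_2: rank ker ∂_2 − rank ∂_3 = (9 − 9) − 0 = 0, and there is no ∂_3, so H_2 ≅ 0.

H_0 ≅ Z,  H_1 ≅ Z,  H_2 = 0.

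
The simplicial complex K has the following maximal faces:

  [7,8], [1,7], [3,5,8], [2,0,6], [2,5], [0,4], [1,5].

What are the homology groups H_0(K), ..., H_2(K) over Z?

Order the vertices as 0 < 1 < 2 < 3 < 4 < 5 < 6 < 7 < 8. Listing each simplex with vertices in this order, K has dimension 2 with simplices:

  0-simplices (9): [0], [1], [2], [3], [4], [5], [6], [7], [8]
  1-simplices (11): [0,2], [0,4], [0,6], [1,5], [1,7], [2,5], [2,6], [3,5], [3,8], [5,8], [7,8]
  2-simplices (2): [0,2,6], [3,5,8]

Hence C_0 ≅ Z^9, C_1 ≅ Z^11, C_2 ≅ Z^2.

The boundary map ∂_1: C_1 → C_0 sends each edge [p,q] (with p < q) to q − p. For instance
  ∂[5,8] = [8] − [5].
The 9×11 boundary matrix has rank 8 and Smith normal form diag(1,1,1,1,1,1,1,1).

∂_2: C_2 → C_1 acts by ∂[p,q,r] = [q,r] − [p,r] + [p,q]. For instance
  ∂[3,5,8] = [5,8] − [3,8] + [3,5],
  ∂[0,2,6] = [2,6] − [0,6] + [0,2].
This gives a 11×2 integer matrix of rank 2; reducing to Smith normal form yields diagonal entries (1,1).

From H_k ≅ ker(∂_k) / im(∂_{k+1}) we obtain:

  H_0: rank C_0 − rank ∂_1 = 9 − 8 = 1, and the invariant factors of ∂_1 are all 1, so H_0 = Z.
  H_1: rank ker ∂_1 − rank ∂_2 = (11 − 8) − 2 = 1, and the invariant factors of ∂_2 are all 1, so H_1 = Z.
  H_2: rank ker ∂_2 − rank ∂_3 = (2 − 2) − 0 = 0, and there is no ∂_3, so H_2 = 0.

H_0 = Z,  H_1 = Z,  H_2 = 0.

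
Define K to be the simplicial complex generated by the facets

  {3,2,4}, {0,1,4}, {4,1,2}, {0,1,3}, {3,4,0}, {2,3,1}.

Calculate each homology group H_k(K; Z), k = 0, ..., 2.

H_0 ≅ Z,  H_1 = 0,  H_2 ≅ Z.

Order the vertices as 0 < 1 < 2 < 3 < 4. Listing each simplex with vertices in this order, K has dimension 2 with simplices:

  0-simplices (5): [0], [1], [2], [3], [4]
  1-simplices (9): [0,1], [0,3], [0,4], [1,2], [1,3], [1,4], [2,3], [2,4], [3,4]
  2-simplices (6): [0,1,3], [0,1,4], [0,3,4], [1,2,3], [1,2,4], [2,3,4]

giving chain groups C_0 ≅ Z^5, C_1 ≅ Z^9, C_2 ≅ Z^6.

∂_1: C_1 → C_0 maps an edge to its endpoints' difference, ∂[p,q] = q − p. For instance
  ∂[1,3] = [3] − [1].
As a 5×9 matrix over Z this has rank 4, with invariant factors (1,1,1,1).

∂_2: C_2 → C_1 acts by ∂[p,q,r] = [q,r] − [p,r] + [p,q]. For instance
  ∂[0,3,4] = [3,4] − [0,4] + [0,3],
  ∂[2,3,4] = [3,4] − [2,4] + [2,3].
This gives a 9×6 integer matrix of rank 5; reducing to Smith normal form yields diagonal entries (1,1,1,1,1).

Now H_k = ker ∂_k / im ∂_{k+1}, so:

  H_0: rank C_0 − rank ∂_1 = 5 − 4 = 1, and the invariant factors of ∂_1 are all 1, so H_0 = Z.
  H_1: rank ker ∂_1 − rank ∂_2 = (9 − 4) − 5 = 0, and the invariant factors of ∂_2 are all 1, so H_1 = 0.
  H_2: rank ker ∂_2 − rank ∂_3 = (6 − 5) − 0 = 1, and there is no ∂_3, so H_2 = Z.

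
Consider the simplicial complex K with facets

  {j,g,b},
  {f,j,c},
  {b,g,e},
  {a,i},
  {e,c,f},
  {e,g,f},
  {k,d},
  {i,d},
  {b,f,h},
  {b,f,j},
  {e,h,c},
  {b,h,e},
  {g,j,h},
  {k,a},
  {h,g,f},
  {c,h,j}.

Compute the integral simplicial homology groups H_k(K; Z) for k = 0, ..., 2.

Order the vertices as a < b < c < d < e < f < g < h < i < j < k. Listing each simplex with vertices in this order, K has dimension 2 with simplices:

  0-simplices (11): a, b, c, d, e, f, g, h, i, j, k
  1-simplices (22): ai, ak, be, bf, bg, bh, bj, ce, cf, ch, cj, di, dk, ef, eg, eh, fg, fh, fj, gh, gj, hj
  2-simplices (12): beg, beh, bfh, bfj, bgj, cef, ceh, cfj, chj, efg, fgh, ghj

Hence C_0 ≅ Z^11, C_1 ≅ Z^22, C_2 ≅ Z^12.

Boundary ∂_1: C_1 → C_0 maps an edge to its endpoints' difference, ∂[p,q] = q − p. For instance
  ∂di = i − d.
This gives a 11×22 integer matrix of rank 9; reducing to Smith normal form yields diagonal entries (1,1,1,1,1,1,1,1,1).

Boundary ∂_2: C_2 → C_1 sends each 2-simplex [p,q,r] to [q,r] − [p,r] + [p,q]. For instance
  ∂bfh = fh − bh + bf,
  ∂ceh = eh − ch + ce.
The resulting 22×12 matrix has rank 12, and its Smith normal form has invariant factors (1,1,1,1,1,1,1,1,1,1,1,2).

Computing H_k = (kernel of ∂_k) / (image of ∂_{k+1}):

  H_0: rank C_0 − rank ∂_1 = 11 − 9 = 2, and the invariant factors of ∂_1 are all 1, so H_0 ≅ Z^2.
  H_1: rank ker ∂_1 − rank ∂_2 = (22 − 9) − 12 = 1, and ∂_2 has invariant factor 2 > 1, so H_1 ≅ Z ⊕ Z/2.
  H_2: rank ker ∂_2 − rank ∂_3 = (12 − 12) − 0 = 0, and there is no ∂_3, so H_2 ≅ 0.

As a check, the Euler characteristic is 11 − 22 + 12 = 1, which agrees with 2 − 1 + 0 = 1.

H_0 ≅ Z^2,  H_1 ≅ Z ⊕ Z/2,  H_2 = 0.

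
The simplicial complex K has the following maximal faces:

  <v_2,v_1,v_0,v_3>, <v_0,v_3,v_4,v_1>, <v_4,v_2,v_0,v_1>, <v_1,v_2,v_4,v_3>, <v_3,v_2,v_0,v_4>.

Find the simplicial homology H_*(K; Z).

Order the vertices as v_0 < v_1 < v_2 < v_3 < v_4. Listing each simplex with vertices in this order, K has dimension 3 with simplices:

  0-simplices (5): [v_0], [v_1], [v_2], [v_3], [v_4]
  1-simplices (10): [v_0,v_1], [v_0,v_2], [v_0,v_3], [v_0,v_4], [v_1,v_2], [v_1,v_3], [v_1,v_4], [v_2,v_3], [v_2,v_4], [v_3,v_4]
  2-simplices (10): [v_0,v_1,v_2], [v_0,v_1,v_3], [v_0,v_1,v_4], [v_0,v_2,v_3], [v_0,v_2,v_4], [v_0,v_3,v_4], [v_1,v_2,v_3], [v_1,v_2,v_4], [v_1,v_3,v_4], [v_2,v_3,v_4]
  3-simplices (5): [v_0,v_1,v_2,v_3], [v_0,v_1,v_2,v_4], [v_0,v_1,v_3,v_4], [v_0,v_2,v_3,v_4], [v_1,v_2,v_3,v_4]

Hence C_0 ≅ Z^5, C_1 ≅ Z^10, C_2 ≅ Z^10, C_3 ≅ Z^5.

∂_1: C_1 → C_0 is given by ∂[p,q] = [q] − [p]. For instance
  ∂[v_2,v_4] = [v_4] − [v_2].
As a 5×10 matrix over Z this has rank 4, with invariant factors (1,1,1,1).

∂_2: C_2 → C_1 acts by ∂[p,q,r] = [q,r] − [p,r] + [p,q]. For instance
  ∂[v_0,v_2,v_4] = [v_2,v_4] − [v_0,v_4] + [v_0,v_2],
  ∂[v_1,v_2,v_3] = [v_2,v_3] − [v_1,v_3] + [v_1,v_2].
As a 10×10 matrix over Z this has rank 6, with invariant factors (1,1,1,1,1,1).

Boundary ∂_3: C_3 → C_2 sends each 3-simplex σ to the alternating sum Σ_i (−1)^i (σ with its i-th vertex removed). For instance
  ∂[v_0,v_2,v_3,v_4] = [v_2,v_3,v_4] − [v_0,v_3,v_4] + [v_0,v_2,v_4] − [v_0,v_2,v_3],
  ∂[v_0,v_1,v_2,v_4] = [v_1,v_2,v_4] − [v_0,v_2,v_4] + [v_0,v_1,v_4] − [v_0,v_1,v_2].
This gives a 10×5 integer matrix of rank 4; reducing to Smith normal form yields diagonal entries (1,1,1,1).

From H_k ≅ ker(∂_k) / im(∂_{k+1}) we obtain:

  H_0: rank C_0 − rank ∂_1 = 5 − 4 = 1, and the invariant factors of ∂_1 are all 1, so H_0 = Z.
  H_1: rank ker ∂_1 − rank ∂_2 = (10 − 4) − 6 = 0, and the invariant factors of ∂_2 are all 1, so H_1 = 0.
  H_2: rank ker ∂_2 − rank ∂_3 = (10 − 6) − 4 = 0, and the invariant factors of ∂_3 are all 1, so H_2 = 0.
  H_3: rank ker ∂_3 − rank ∂_4 = (5 − 4) − 0 = 1, and there is no ∂_4, so H_3 = Z.

(K is a triangulation of the 3-sphere S^3.)

H_0 = Z,  H_1 = 0,  H_2 = 0,  H_3 = Z.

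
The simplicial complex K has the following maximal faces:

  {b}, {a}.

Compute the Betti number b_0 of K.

Fix the vertex order a < b and write every simplex with vertices in increasing order. Then dim K = 0 and the simplices of K are:

  0-simplices (2): a, b

Hence C_0 ≅ Z^2.

Now H_k = ker ∂_k / im ∂_{k+1}, so:

  H_0: rank C_0 − rank ∂_1 = 2 − 0 = 2, and there is no ∂_1, so H_0 ≅ Z^2.

Hence the Betti numbers are b_0 = 2.

b_0 = 2.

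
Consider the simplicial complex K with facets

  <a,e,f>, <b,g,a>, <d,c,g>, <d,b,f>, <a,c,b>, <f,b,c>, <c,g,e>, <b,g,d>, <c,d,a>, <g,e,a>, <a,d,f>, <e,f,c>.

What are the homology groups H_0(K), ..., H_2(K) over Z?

Order the vertices as a < b < c < d < e < f < g. Listing each simplex with vertices in this order, K has dimension 2 with simplices:

  0-simplices (7): a, b, c, d, e, f, g
  1-simplices (18): ab, ac, ad, ae, af, ag, bc, bd, bf, bg, cd, ce, cf, cg, df, dg, ef, eg
  2-simplices (12): abc, abg, acd, adf, aef, aeg, bcf, bdf, bdg, cdg, cef, ceg

so the chain groups are C_0 ≅ Z^7, C_1 ≅ Z^18, C_2 ≅ Z^12.

Boundary ∂_1: C_1 → C_0 sends each edge [p,q] (with p < q) to q − p.
The 7×18 boundary matrix has rank 6 and Smith normal form diag(1,1,1,1,1,1).

∂_2: C_2 → C_1 sends each 2-simplex [p,q,r] to [q,r] − [p,r] + [p,q]. For instance
  ∂aeg = eg − ag + ae,
  ∂adf = df − af + ad.
This gives a 18×12 integer matrix of rank 12; reducing to Smith normal form yields diagonal entries (1,1,1,1,1,1,1,1,1,1,1,2).

Reading off H_k = ker ∂_k / im ∂_{k+1}:

  H_0: rank C_0 − rank ∂_1 = 7 − 6 = 1, and the invariant factors of ∂_1 are all 1, so H_0 ≅ Z.
  H_1: rank ker ∂_1 − rank ∂_2 = (18 − 6) − 12 = 0, and ∂_2 has invariant factor 2 > 1, so H_1 ≅ Z/2.
  H_2: rank ker ∂_2 − rank ∂_3 = (12 − 12) − 0 = 0, and there is no ∂_3, so H_2 ≅ 0.

H_0 = Z,  H_1 = Z/2,  H_2 = 0.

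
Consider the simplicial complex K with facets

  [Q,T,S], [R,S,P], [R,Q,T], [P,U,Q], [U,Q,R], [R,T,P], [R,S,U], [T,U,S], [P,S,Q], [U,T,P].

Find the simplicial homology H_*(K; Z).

H_0 = Z,  H_1 = Z_2,  H_2 = 0.

Order the vertices as P < Q < R < S < T < U. Listing each simplex with vertices in this order, K has dimension 2 with simplices:

  0-simplices (6): P, Q, R, S, T, U
  1-simplices (15): PQ, PR, PS, PT, PU, QR, QS, QT, QU, RS, RT, RU, ST, SU, TU
  2-simplices (10): PQS, PQU, PRS, PRT, PTU, QRT, QRU, QST, RSU, STU

giving chain groups C_0 ≅ Z^6, C_1 ≅ Z^15, C_2 ≅ Z^10.

Boundary ∂_1: C_1 → C_0 is given by ∂[p,q] = [q] − [p]. For instance
  ∂RU = U − R.
The 6×15 boundary matrix has rank 5 and Smith normal form diag(1,1,1,1,1).

The boundary map ∂_2: C_2 → C_1 maps a triangle to the signed sum of its edges. For instance
  ∂PRT = RT − PT + PR,
  ∂QRT = RT − QT + QR.
As a 15×10 matrix over Z this has rank 10, with invariant factors (1,1,1,1,1,1,1,1,1,2).

From H_k ≅ ker(∂_k) / im(∂_{k+1}) we obtain:

  H_0: rank C_0 − rank ∂_1 = 6 − 5 = 1, and the invariant factors of ∂_1 are all 1, so H_0 = Z.
  H_1: rank ker ∂_1 − rank ∂_2 = (15 − 5) − 10 = 0, and ∂_2 has invariant factor 2 > 1, so H_1 = Z_2.
  H_2: rank ker ∂_2 − rank ∂_3 = (10 − 10) − 0 = 0, and there is no ∂_3, so H_2 = 0.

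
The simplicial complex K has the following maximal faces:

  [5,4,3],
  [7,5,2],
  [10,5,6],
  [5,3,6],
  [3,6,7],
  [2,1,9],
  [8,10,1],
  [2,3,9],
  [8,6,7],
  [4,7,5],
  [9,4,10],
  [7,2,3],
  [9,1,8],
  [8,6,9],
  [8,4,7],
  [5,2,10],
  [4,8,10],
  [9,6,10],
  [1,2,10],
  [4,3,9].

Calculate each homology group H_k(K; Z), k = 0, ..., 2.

H_0 = Z,  H_1 = Z × Z/2,  H_2 = 0.

Order the vertices as 1 < 2 < 3 < 4 < 5 < 6 < 7 < 8 < 9 < 10. Listing each simplex with vertices in this order, K has dimension 2 with simplices:

  0-simplices (10): [1], [2], [3], [4], [5], [6], [7], [8], [9], [10]
  1-simplices (30): (30 of them)
  2-simplices (20): (20 of them)

giving chain groups C_0 ≅ Z^10, C_1 ≅ Z^30, C_2 ≅ Z^20.

The boundary map ∂_1: C_1 → C_0 is given by ∂[p,q] = [q] − [p].
The 10×30 boundary matrix has rank 9 and Smith normal form diag(1,1,1,1,1,1,1,1,1).

The boundary map ∂_2: C_2 → C_1 acts by ∂[p,q,r] = [q,r] − [p,r] + [p,q]. For instance
  ∂[6,9,10] = [9,10] − [6,10] + [6,9],
  ∂[1,2,10] = [2,10] − [1,10] + [1,2].
This gives a 30×20 integer matrix of rank 20; reducing to Smith normal form yields diagonal entries (1,1,1,1,1,1,1,1,1,1,1,1,1,1,1,1,1,1,1,2).

From H_k ≅ ker(∂_k) / im(∂_{k+1}) we obtain:

  H_0: rank C_0 − rank ∂_1 = 10 − 9 = 1, and the invariant factors of ∂_1 are all 1, so H_0 = Z.
  H_1: rank ker ∂_1 − rank ∂_2 = (30 − 9) − 20 = 1, and ∂_2 has invariant factor 2 > 1, so H_1 = Z × Z/2.
  H_2: rank ker ∂_2 − rank ∂_3 = (20 − 20) − 0 = 0, and there is no ∂_3, so H_2 = 0.

(K is a triangulation of the Klein bottle.)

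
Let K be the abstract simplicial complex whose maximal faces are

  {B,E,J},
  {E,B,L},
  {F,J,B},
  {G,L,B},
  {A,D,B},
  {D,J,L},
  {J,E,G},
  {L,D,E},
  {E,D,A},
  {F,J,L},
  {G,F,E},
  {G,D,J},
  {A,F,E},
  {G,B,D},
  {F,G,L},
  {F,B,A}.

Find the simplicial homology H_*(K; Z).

H_0 ≅ Z,  H_1 ≅ Z^2,  H_2 ≅ Z.

We work with the vertex ordering A < B < D < E < F < G < J < L. The simplices of K, each written with vertices in increasing order, are:

  0-simplices (8): A, B, D, E, F, G, J, L
  1-simplices (24): AB, AD, AE, AF, BD, BE, BF, BG, BJ, BL, DE, DG, DJ, DL, EF, EG, EJ, EL, FG, FJ, FL, GJ, GL, JL
  2-simplices (16): ABD, ABF, ADE, AEF, BDG, BEJ, BEL, BFJ, BGL, DEL, DGJ, DJL, EFG, EGJ, FGL, FJL

giving chain groups C_0 ≅ Z^8, C_1 ≅ Z^24, C_2 ≅ Z^16.

The boundary map ∂_1: C_1 → C_0 maps an edge to its endpoints' difference, ∂[p,q] = q − p. For instance
  ∂BJ = J − B.
This gives a 8×24 integer matrix of rank 7; reducing to Smith normal form yields diagonal entries (1,1,1,1,1,1,1).

∂_2: C_2 → C_1 acts by ∂[p,q,r] = [q,r] − [p,r] + [p,q]. For instance
  ∂BEL = EL − BL + BE,
  ∂BDG = DG − BG + BD.
As a 24×16 matrix over Z this has rank 15, with invariant factors (1,1,1,1,1,1,1,1,1,1,1,1,1,1,1).

Reading off H_k = ker ∂_k / im ∂_{k+1}:

  H_0: rank C_0 − rank ∂_1 = 8 − 7 = 1, and the invariant factors of ∂_1 are all 1, so H_0 ≅ Z.
  H_1: rank ker ∂_1 − rank ∂_2 = (24 − 7) − 15 = 2, and the invariant factors of ∂_2 are all 1, so H_1 ≅ Z^2.
  H_2: rank ker ∂_2 − rank ∂_3 = (16 − 15) − 0 = 1, and there is no ∂_3, so H_2 ≅ Z.

As a check, the Euler characteristic is 8 − 24 + 16 = 0, which agrees with 1 − 2 + 1 = 0.
(K is a triangulation of the torus T^2.)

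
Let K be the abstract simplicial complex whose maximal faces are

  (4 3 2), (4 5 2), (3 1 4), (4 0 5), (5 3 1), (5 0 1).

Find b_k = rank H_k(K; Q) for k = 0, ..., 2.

b_0 = 1, b_1 = 1, b_2 = 0.

We work with the vertex ordering 0 < 1 < 2 < 3 < 4 < 5. The simplices of K, each written with vertices in increasing order, are:

  0-simplices (6): [0], [1], [2], [3], [4], [5]
  1-simplices (12): [0,1], [0,4], [0,5], [1,3], [1,4], [1,5], [2,3], [2,4], [2,5], [3,4], [3,5], [4,5]
  2-simplices (6): [0,1,5], [0,4,5], [1,3,4], [1,3,5], [2,3,4], [2,4,5]

Hence C_0 ≅ Z^6, C_1 ≅ Z^12, C_2 ≅ Z^6.

The boundary map ∂_1: C_1 → C_0 is given by ∂[p,q] = [q] − [p].
The resulting 6×12 matrix has rank 5, and its Smith normal form has invariant factors (1,1,1,1,1).

Boundary ∂_2: C_2 → C_1 acts by ∂[p,q,r] = [q,r] − [p,r] + [p,q]. For instance
  ∂[2,3,4] = [3,4] − [2,4] + [2,3],
  ∂[2,4,5] = [4,5] − [2,5] + [2,4].
This gives a 12×6 integer matrix of rank 6; reducing to Smith normal form yields diagonal entries (1,1,1,1,1,1).

Reading off H_k = ker ∂_k / im ∂_{k+1}:

  H_0: rank C_0 − rank ∂_1 = 6 − 5 = 1, and the invariant factors of ∂_1 are all 1, so H_0 ≅ Z.
  H_1: rank ker ∂_1 − rank ∂_2 = (12 − 5) − 6 = 1, and the invariant factors of ∂_2 are all 1, so H_1 ≅ Z.
  H_2: rank ker ∂_2 − rank ∂_3 = (6 − 6) − 0 = 0, and there is no ∂_3, so H_2 ≅ 0.

Hence the Betti numbers are b_0 = 1, b_1 = 1, b_2 = 0.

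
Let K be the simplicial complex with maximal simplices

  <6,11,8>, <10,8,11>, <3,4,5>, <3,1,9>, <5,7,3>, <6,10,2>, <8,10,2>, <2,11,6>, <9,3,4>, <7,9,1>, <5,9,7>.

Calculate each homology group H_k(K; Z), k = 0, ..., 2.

We work with the vertex ordering 1 < 2 < 3 < 4 < 5 < 6 < 7 < 8 < 9 < 10 < 11. The simplices of K, each written with vertices in increasing order, are:

  0-simplices (11): [1], [2], [3], [4], [5], [6], [7], [8], [9], [10], [11]
  1-simplices (22): [1,3], [1,7], [1,9], [2,6], [2,8], [2,10], [2,11], [3,4], [3,5], [3,7], [3,9], [4,5], [4,9], [5,7], [5,9], [6,8], [6,10], [6,11], [7,9], [8,10], [8,11], [10,11]
  2-simplices (11): [1,3,9], [1,7,9], [2,6,10], [2,6,11], [2,8,10], [3,4,5], [3,4,9], [3,5,7], [5,7,9], [6,8,11], [8,10,11]

Hence C_0 ≅ Z^11, C_1 ≅ Z^22, C_2 ≅ Z^11.

∂_1: C_1 → C_0 sends each edge [p,q] (with p < q) to q − p. For instance
  ∂[8,10] = [10] − [8].
The resulting 11×22 matrix has rank 9, and its Smith normal form has invariant factors (1,1,1,1,1,1,1,1,1).

Boundary ∂_2: C_2 → C_1 acts by ∂[p,q,r] = [q,r] − [p,r] + [p,q]. For instance
  ∂[6,8,11] = [8,11] − [6,11] + [6,8],
  ∂[8,10,11] = [10,11] − [8,11] + [8,10].
The resulting 22×11 matrix has rank 11, and its Smith normal form has invariant factors (1,1,1,1,1,1,1,1,1,1,1).

From H_k ≅ ker(∂_k) / im(∂_{k+1}) we obtain:

  H_0: rank C_0 − rank ∂_1 = 11 − 9 = 2, and the invariant factors of ∂_1 are all 1, so H_0 ≅ Z^2.
  H_1: rank ker ∂_1 − rank ∂_2 = (22 − 9) − 11 = 2, and the invariant factors of ∂_2 are all 1, so H_1 ≅ Z^2.
  H_2: rank ker ∂_2 − rank ∂_3 = (11 − 11) − 0 = 0, and there is no ∂_3, so H_2 ≅ 0.

H_0 ≅ Z^2,  H_1 ≅ Z^2,  H_2 = 0.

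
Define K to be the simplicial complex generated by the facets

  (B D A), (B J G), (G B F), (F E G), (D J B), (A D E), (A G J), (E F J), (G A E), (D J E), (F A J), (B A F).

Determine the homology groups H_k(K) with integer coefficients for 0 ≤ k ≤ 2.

H_0 ≅ Z,  H_1 ≅ Z/2,  H_2 = 0.

Fix the vertex order A < B < D < E < F < G < J and write every simplex with vertices in increasing order. Then dim K = 2 and the simplices of K are:

  0-simplices (7): A, B, D, E, F, G, J
  1-simplices (18): AB, AD, AE, AF, AG, AJ, BD, BF, BG, BJ, DE, DJ, EF, EG, EJ, FG, FJ, GJ
  2-simplices (12): ABD, ABF, ADE, AEG, AFJ, AGJ, BDJ, BFG, BGJ, DEJ, EFG, EFJ

giving chain groups C_0 ≅ Z^7, C_1 ≅ Z^18, C_2 ≅ Z^12.

Boundary ∂_1: C_1 → C_0 is given by ∂[p,q] = [q] − [p]. For instance
  ∂EG = G − E.
This gives a 7×18 integer matrix of rank 6; reducing to Smith normal form yields diagonal entries (1,1,1,1,1,1).

The boundary map ∂_2: C_2 → C_1 sends each 2-simplex [p,q,r] to [q,r] − [p,r] + [p,q]. For instance
  ∂EFG = FG − EG + EF,
  ∂BGJ = GJ − BJ + BG.
As a 18×12 matrix over Z this has rank 12, with invariant factors (1,1,1,1,1,1,1,1,1,1,1,2).

Computing H_k = (kernel of ∂_k) / (image of ∂_{k+1}):

  H_0: rank C_0 − rank ∂_1 = 7 − 6 = 1, and the invariant factors of ∂_1 are all 1, so H_0 ≅ Z.
  H_1: rank ker ∂_1 − rank ∂_2 = (18 − 6) − 12 = 0, and ∂_2 has invariant factor 2 > 1, so H_1 ≅ Z/2.
  H_2: rank ker ∂_2 − rank ∂_3 = (12 − 12) − 0 = 0, and there is no ∂_3, so H_2 ≅ 0.

(K is a triangulation of the real projective plane RP^2.)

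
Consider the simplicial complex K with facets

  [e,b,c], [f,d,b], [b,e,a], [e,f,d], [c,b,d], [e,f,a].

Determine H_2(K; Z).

Order the vertices as a < b < c < d < e < f. Listing each simplex with vertices in this order, K has dimension 2 with simplices:

  0-simplices (6): a, b, c, d, e, f
  1-simplices (12): ab, ae, af, bc, bd, be, bf, cd, ce, de, df, ef
  2-simplices (6): abe, aef, bcd, bce, bdf, def

giving chain groups C_0 ≅ Z^6, C_1 ≅ Z^12, C_2 ≅ Z^6.

∂_1: C_1 → C_0 sends each edge [p,q] (with p < q) to q − p. For instance
  ∂bf = f − b.
The 6×12 boundary matrix has rank 5 and Smith normal form diag(1,1,1,1,1).

Boundary ∂_2: C_2 → C_1 sends each 2-simplex [p,q,r] to [q,r] − [p,r] + [p,q]. For instance
  ∂bdf = df − bf + bd,
  ∂bce = ce − be + bc.
As a 12×6 matrix over Z this has rank 6, with invariant factors (1,1,1,1,1,1).

Reading off H_k = ker ∂_k / im ∂_{k+1}:

  H_2: rank ker ∂_2 − rank ∂_3 = (6 − 6) − 0 = 0, and there is no ∂_3, so H_2 ≅ 0.

H_2 = 0.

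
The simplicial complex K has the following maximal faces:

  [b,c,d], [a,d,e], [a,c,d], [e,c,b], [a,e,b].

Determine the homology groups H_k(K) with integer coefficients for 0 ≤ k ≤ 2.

K has 5 vertices, 10 edges, 5 triangles.
rank ∂_0 = 0, rank ∂_1 = 4 ⇒ b_0 = 5 − 0 − 4 = 1; all invariant factors of ∂_1 are 1 so no torsion. So H_0 = Z.
rank ∂_1 = 4, rank ∂_2 = 5 ⇒ b_1 = 10 − 4 − 5 = 1; all invariant factors of ∂_2 are 1 so no torsion. So H_1 = Z.
rank ∂_2 = 5, rank ∂_3 = 0 ⇒ b_2 = 5 − 5 − 0 = 0. So H_2 = 0.

H_0 ≅ Z,  H_1 ≅ Z,  H_2 = 0.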